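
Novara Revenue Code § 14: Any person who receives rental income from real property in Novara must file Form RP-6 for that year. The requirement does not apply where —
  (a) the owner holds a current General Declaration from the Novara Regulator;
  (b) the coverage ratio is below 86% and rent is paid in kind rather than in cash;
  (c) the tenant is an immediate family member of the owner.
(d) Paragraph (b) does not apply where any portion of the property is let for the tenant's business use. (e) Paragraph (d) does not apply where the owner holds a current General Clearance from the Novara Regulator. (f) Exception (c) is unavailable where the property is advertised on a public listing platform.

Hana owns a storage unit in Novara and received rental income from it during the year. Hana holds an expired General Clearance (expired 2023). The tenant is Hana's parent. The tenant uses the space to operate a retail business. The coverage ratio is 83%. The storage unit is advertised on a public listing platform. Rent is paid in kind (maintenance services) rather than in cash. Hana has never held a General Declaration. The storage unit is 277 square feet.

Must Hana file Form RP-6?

Exception (a) requires that the owner holds a current General Declaration from the Novara Regulator; but no current General Declaration is held, so (a) is unavailable.
Exception (b)'s conditions are all satisfied: the coverage ratio is 83%, below the 86% limit; rent is paid in kind. But applying paragraphs (d)–(e): (d) operates against (b): the space is let for business use. (e), which would lift (d), is inapplicable — no current General Clearance is held. (b) is therefore removed.
Exception (c) is satisfied on its face — the tenant is an immediate family member. Turning to paragraph (f): (f) operates against (c): the property is publicly advertised. So (c) is unavailable.
Every exception is unavailable, so the rule governs.

Yes — Hana must file Form RP-6.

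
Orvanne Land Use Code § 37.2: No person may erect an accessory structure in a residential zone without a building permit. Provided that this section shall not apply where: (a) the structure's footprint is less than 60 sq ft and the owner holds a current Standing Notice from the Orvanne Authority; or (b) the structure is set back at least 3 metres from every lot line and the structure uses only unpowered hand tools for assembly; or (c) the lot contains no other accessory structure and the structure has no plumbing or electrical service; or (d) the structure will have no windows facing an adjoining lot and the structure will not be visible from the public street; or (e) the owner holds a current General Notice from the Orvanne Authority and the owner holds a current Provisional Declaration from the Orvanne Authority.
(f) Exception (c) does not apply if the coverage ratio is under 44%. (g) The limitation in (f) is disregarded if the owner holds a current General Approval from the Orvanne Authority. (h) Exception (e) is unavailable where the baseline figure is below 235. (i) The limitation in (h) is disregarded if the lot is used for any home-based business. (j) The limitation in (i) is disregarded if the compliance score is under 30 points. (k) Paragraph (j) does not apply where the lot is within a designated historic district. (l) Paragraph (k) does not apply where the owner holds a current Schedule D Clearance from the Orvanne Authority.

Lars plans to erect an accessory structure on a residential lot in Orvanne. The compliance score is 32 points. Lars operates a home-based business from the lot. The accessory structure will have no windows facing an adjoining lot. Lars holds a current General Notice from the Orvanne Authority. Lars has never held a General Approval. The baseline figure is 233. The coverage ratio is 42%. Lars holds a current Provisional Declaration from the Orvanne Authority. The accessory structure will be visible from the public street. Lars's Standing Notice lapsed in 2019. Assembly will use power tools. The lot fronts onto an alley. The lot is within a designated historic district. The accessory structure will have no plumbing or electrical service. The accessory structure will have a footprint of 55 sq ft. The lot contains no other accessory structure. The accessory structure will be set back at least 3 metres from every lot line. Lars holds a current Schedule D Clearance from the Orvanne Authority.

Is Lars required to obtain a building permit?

No — exception (e) applies; Lars does not need a building permit.

Exception (a) requires that the owner holds a current Standing Notice from the Orvanne Authority; but there is no Standing Notice in force, so (a) is unavailable.
Exception (b) does not apply: assembly uses power tools.
Exception (c)'s conditions are all satisfied: the lot has no other accessory structure; there is no plumbing or electrical service. Turning to paragraphs (f)–(g): (f) applies — the coverage ratio is 42%, under the 44% limit. (g) is not triggered (no current General Approval is held), so (f) stands. Exception (c) does not apply.
Exception (d) does not apply: the structure will be visible from the street.
All of (e)'s requirements are met (a current General Notice is held; a current Provisional Declaration is held). As to paragraphs (h)–(l): (h) is engaged (the baseline figure is 233, below the 235 limit), but is itself disapplied by (i): (i) operates against (h): a home-based business operates on the lot. (j), which would lift (i), is inapplicable — the compliance score is 32 points, not under 30 points. So (e) applies.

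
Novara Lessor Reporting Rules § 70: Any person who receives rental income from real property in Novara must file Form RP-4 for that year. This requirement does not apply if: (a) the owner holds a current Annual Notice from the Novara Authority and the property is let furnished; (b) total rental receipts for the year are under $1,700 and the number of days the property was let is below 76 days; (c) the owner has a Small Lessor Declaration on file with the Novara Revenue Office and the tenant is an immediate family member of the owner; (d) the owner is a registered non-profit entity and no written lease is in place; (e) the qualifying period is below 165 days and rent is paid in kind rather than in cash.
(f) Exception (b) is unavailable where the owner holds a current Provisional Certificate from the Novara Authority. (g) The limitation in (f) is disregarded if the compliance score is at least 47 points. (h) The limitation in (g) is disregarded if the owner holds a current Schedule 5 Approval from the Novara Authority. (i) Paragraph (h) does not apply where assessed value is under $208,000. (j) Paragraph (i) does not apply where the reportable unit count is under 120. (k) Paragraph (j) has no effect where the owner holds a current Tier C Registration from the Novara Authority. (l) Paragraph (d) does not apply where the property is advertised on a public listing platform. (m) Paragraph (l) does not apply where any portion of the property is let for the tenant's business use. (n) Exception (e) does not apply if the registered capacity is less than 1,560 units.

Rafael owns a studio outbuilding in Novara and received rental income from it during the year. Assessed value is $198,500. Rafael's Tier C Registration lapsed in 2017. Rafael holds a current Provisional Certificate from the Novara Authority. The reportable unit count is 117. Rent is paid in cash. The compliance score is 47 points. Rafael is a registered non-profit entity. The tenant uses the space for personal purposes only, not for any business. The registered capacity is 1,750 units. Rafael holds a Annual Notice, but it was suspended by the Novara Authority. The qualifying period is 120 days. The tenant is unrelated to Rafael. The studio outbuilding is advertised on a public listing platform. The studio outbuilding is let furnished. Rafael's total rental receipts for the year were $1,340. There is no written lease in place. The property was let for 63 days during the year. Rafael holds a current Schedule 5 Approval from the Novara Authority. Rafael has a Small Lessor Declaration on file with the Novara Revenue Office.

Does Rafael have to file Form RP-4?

Yes — Rafael must file Form RP-4.

Exception (a) does not apply: the Annual Notice is not current.
Exception (b) is satisfied on its face — total rental receipts for the year are $1,340, under the $1,700 limit; the number of days the property was let is 63 days, below the 76 days limit. But applying paragraphs (f)–(k): (f) applies — a current Provisional Certificate is held. (g) would limit (f) — the compliance score is 47 points, meeting the 47 points threshold — but (h) sets (g) aside: (h) is triggered — a current Schedule 5 Approval is held. (i) would limit (h) — assessed value is $198,500, under the $208,000 limit — but (j) sets (i) aside: (j) operates against (i): the reportable unit count is 117, under the 120 limit. (k) is inapplicable (no current Tier C Registration is held), so (j) stands. (b) is therefore removed.
Exception (c) does not apply: the tenant is unrelated to the owner.
Exception (d)'s conditions are all satisfied: Rafael is a registered non-profit; there is no written lease. But applying paragraphs (l)–(m): (l) is engaged — the property is publicly advertised. (m) does not operate here (the space is used for personal purposes only), so (l) stands. So (d) is unavailable.
Exception (e) fails — rent is paid in cash.
No exception applies. The general rule governs.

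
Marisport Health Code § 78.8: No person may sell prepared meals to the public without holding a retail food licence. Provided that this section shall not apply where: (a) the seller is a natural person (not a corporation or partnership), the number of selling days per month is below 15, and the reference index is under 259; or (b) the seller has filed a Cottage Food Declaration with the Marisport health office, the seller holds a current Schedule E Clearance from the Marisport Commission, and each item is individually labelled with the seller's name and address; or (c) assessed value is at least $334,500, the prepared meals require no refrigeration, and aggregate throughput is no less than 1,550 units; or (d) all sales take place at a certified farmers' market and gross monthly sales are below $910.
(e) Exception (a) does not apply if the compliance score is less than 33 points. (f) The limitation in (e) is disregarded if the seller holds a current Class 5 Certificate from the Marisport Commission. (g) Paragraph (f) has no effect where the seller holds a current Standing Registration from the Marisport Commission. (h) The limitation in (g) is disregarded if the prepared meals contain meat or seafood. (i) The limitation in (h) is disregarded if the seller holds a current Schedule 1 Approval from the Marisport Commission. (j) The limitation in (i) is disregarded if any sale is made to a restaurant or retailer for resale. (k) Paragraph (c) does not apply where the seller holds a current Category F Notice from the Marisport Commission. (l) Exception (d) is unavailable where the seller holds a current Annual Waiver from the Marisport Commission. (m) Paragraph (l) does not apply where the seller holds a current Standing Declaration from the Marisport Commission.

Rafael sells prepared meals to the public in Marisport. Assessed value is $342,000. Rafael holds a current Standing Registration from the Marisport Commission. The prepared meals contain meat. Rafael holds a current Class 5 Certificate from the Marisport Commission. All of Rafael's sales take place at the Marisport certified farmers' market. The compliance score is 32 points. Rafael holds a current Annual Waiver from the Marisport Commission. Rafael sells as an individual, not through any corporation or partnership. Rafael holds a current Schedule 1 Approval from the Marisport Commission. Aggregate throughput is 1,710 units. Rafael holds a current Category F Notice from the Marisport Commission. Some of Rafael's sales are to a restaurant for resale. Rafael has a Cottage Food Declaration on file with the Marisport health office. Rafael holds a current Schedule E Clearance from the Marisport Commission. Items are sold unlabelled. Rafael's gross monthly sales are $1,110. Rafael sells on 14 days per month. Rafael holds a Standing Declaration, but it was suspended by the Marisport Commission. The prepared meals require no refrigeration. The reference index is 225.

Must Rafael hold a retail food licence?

No — exception (a) applies; Rafael is not required to hold a retail food licence.

Exception (a): the seller is a natural person; the number of selling days per month is 14, below the 15 limit; the reference index is 225, under the 259 limit — every condition holds. As to paragraphs (e)–(j): (e) would limit (a) — the compliance score is 32 points, less than the 33 points limit — but (f) sets (e) aside: (f) operates against (e): a current Class 5 Certificate is held. (g) would limit (f) — a current Standing Registration is held — but (h) sets (g) aside: (h) operates against (g): the prepared meals contain meat. (i) would limit (h) — a current Schedule 1 Approval is held — but (j) sets (i) aside: (j) is triggered — some sales are to a restaurant for resale. So (a) applies.
Exception (b) does not apply: items are sold unlabelled.
All of (c)'s requirements are met (assessed value is $342,000, meeting the $334,500 threshold; the prepared meals are shelf-stable; aggregate throughput is 1,710 units, meeting the 1,550 units threshold). But: (k) applies — a current Category F Notice is held. So (c) is unavailable.
Exception (d) does not apply: gross monthly sales are $1,110, not below $910.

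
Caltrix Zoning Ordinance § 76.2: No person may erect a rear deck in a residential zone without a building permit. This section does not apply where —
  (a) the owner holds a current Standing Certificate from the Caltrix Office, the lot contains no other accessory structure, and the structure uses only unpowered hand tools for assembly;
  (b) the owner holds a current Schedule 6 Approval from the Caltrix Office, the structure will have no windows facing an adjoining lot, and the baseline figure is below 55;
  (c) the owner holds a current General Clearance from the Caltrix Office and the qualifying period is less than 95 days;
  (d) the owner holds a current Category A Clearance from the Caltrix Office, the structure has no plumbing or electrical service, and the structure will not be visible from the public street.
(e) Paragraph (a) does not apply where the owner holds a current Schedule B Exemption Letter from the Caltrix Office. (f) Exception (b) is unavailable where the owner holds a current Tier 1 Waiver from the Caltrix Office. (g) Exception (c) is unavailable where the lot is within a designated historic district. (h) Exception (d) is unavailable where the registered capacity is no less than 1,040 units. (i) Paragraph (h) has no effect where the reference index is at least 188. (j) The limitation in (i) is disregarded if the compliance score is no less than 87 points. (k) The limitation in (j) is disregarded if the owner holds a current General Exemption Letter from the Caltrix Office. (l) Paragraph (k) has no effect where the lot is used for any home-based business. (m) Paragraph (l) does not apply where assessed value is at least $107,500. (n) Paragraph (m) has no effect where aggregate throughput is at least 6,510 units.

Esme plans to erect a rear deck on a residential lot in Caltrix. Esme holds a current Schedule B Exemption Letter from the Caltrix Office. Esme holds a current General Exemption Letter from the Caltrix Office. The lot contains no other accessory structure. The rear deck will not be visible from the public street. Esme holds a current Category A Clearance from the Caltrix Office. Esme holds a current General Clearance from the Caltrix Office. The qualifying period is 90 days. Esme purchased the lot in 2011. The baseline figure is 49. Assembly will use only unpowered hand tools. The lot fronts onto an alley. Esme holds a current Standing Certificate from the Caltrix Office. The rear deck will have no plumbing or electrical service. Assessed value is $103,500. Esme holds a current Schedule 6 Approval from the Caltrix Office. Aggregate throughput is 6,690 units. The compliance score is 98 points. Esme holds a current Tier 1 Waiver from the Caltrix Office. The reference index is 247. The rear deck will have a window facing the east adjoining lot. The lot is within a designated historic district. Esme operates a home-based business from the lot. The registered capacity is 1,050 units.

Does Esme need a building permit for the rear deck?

Yes — Esme must obtain a building permit.

Exception (a) is satisfied on its face — a current Standing Certificate is held; the lot has no other accessory structure; assembly uses only hand tools. But applying paragraph (e): (e) operates against (a): a current Schedule B Exemption Letter is held. (a) is therefore removed.
Exception (b) does not apply: a window faces an adjoining lot.
Exception (c) is satisfied on its face — a current General Clearance is held; the qualifying period is 90 days, less than the 95 days limit. Turning to paragraph (g): (g) is triggered — the lot is in a historic district. (c) is therefore removed.
Exception (d)'s conditions are all satisfied: a current Category A Clearance is held; there is no plumbing or electrical service; the structure will not be visible from the street. But: (h) operates — the registered capacity is 1,050 units, meeting the 1,040 units threshold. (i) would limit (h) — the reference index is 247, meeting the 188 threshold — but (j) sets (i) aside: (j) operates against (i): the compliance score is 98 points, meeting the 87 points threshold. (k) is triggered (a current General Exemption Letter is held), but is displaced by (l): (l) operates against (k): a home-based business operates on the lot. (m), which would lift (l), is not triggered — assessed value is $103,500, short of $107,500. So (d) is unavailable.
Every exception is unavailable, so the rule governs.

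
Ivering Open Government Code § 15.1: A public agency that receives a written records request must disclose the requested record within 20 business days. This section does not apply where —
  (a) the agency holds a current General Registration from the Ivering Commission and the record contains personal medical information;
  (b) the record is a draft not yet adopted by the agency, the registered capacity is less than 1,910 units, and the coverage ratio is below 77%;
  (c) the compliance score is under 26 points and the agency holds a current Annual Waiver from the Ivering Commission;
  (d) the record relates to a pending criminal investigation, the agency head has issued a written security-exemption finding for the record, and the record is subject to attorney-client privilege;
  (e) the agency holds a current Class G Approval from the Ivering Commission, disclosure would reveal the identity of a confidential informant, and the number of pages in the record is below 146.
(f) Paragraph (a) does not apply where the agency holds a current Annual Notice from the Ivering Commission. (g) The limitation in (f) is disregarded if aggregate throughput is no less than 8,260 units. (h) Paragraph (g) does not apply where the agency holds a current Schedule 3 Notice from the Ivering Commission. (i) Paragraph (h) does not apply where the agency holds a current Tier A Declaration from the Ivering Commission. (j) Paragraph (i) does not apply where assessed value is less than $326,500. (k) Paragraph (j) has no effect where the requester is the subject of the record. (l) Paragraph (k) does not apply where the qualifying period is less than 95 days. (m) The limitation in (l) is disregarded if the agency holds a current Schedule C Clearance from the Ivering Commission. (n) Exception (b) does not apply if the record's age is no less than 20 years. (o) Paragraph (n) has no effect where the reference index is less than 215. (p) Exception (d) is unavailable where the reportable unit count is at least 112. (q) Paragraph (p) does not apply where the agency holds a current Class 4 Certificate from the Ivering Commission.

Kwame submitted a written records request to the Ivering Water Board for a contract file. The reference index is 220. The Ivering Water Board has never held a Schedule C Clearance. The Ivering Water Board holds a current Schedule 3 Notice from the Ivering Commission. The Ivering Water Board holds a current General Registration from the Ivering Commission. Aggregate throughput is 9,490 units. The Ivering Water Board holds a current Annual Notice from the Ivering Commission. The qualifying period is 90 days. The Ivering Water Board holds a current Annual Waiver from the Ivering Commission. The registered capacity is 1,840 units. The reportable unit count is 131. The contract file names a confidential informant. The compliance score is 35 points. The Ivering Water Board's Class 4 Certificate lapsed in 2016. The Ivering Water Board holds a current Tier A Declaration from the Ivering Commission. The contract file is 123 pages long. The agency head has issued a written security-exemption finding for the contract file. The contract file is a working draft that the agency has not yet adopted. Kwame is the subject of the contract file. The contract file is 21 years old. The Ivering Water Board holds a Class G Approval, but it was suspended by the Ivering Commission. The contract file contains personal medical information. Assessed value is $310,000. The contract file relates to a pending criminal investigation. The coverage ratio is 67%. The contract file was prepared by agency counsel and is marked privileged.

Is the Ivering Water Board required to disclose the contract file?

Exception (a) is satisfied on its face — a current General Registration is held; the contract file contains personal medical information. But: (f) operates — a current Annual Notice is held. (g) would limit (f) — aggregate throughput is 9,490 units, meeting the 8,260 units threshold — but (h) sets (g) aside: (h) applies — a current Schedule 3 Notice is held. (i) operates (a current Tier A Declaration is held), but is overridden by (j): (j) operates against (i): assessed value is $310,000, less than the $326,500 limit. (k) would limit (j) — Kwame is the subject of the contract file — but (l) sets (k) aside: (l) operates — the qualifying period is 90 days, less than the 95 days limit. (m) is inapplicable (the Schedule C Clearance is not current), so (l) stands. Exception (a) does not apply.
Exception (b) is satisfied on its face — the contract file is an unadopted draft; the registered capacity is 1,840 units, less than the 1,910 units limit; the coverage ratio is 67%, below the 77% limit. But applying paragraphs (n)–(o): (n) operates — the record's age is 21 years, meeting the 20 years threshold. (o), which would lift (n), is not triggered — the reference index is 220, not less than 215. Exception (b) does not apply.
Exception (c) does not apply: the compliance score is 35 points, not under 26 points.
All of (d)'s requirements are met (the contract file relates to a pending investigation; a written security-exemption finding has been issued; the contract file is privileged). But: (p) operates against (d): the reportable unit count is 131, meeting the 112 threshold. (q), which would lift (p), is not triggered — the Class 4 Certificate is not current. (d) is therefore removed.
Exception (e) requires that the agency holds a current Class G Approval from the Ivering Commission; but the Class G Approval is not current, so (e) is unavailable.
Every exception is unavailable, so the rule governs.

Yes — the Ivering Water Board must disclose the contract file.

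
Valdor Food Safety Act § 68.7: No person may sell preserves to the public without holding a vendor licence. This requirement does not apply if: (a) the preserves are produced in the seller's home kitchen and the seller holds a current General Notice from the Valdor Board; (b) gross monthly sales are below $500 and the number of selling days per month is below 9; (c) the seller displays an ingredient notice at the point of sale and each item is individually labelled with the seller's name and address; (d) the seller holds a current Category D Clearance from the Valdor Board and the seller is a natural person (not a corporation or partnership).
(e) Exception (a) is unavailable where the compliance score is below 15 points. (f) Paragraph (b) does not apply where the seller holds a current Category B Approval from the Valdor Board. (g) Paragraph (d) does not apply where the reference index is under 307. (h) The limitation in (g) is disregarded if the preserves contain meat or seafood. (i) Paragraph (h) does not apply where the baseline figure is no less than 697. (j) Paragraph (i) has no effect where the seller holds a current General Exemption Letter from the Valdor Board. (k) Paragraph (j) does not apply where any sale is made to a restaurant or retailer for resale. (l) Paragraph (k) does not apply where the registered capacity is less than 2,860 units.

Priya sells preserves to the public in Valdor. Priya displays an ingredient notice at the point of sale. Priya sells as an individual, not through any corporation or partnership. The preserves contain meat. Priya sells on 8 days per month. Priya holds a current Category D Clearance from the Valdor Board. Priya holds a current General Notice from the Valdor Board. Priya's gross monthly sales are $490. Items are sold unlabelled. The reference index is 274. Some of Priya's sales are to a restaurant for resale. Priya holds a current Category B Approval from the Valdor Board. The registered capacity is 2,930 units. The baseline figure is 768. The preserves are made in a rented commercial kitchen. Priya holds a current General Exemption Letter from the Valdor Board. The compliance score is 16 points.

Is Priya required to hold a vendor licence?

Yes — Priya must hold a vendor licence.

Exception (a) fails — the preserves are made in a commercial kitchen, not a home kitchen.
Exception (b) is satisfied on its face — gross monthly sales are $490, below the $500 limit; the number of selling days per month is 8, below the 9 limit. Turning to paragraph (f): (f) is triggered — a current Category B Approval is held. So (b) is unavailable.
Exception (c) requires that each item is individually labelled with the seller's name and address; but items are sold unlabelled, so (c) is unavailable.
Exception (d): a current Category D Clearance is held; the seller is a natural person — every condition holds. However, paragraphs (g)–(l) must be considered: (g) is engaged — the reference index is 274, under the 307 limit. (h) would limit (g) — the preserves contain meat — but (i) sets (h) aside: (i) operates against (h): the baseline figure is 768, meeting the 697 threshold. (j) would limit (i) — a current General Exemption Letter is held — but (k) sets (j) aside: (k) applies — some sales are to a restaurant for resale. (l) is inapplicable (the registered capacity is 2,930 units, not less than 2,860 units), so (k) stands. So (d) is unavailable.
Every exception is unavailable, so the rule governs.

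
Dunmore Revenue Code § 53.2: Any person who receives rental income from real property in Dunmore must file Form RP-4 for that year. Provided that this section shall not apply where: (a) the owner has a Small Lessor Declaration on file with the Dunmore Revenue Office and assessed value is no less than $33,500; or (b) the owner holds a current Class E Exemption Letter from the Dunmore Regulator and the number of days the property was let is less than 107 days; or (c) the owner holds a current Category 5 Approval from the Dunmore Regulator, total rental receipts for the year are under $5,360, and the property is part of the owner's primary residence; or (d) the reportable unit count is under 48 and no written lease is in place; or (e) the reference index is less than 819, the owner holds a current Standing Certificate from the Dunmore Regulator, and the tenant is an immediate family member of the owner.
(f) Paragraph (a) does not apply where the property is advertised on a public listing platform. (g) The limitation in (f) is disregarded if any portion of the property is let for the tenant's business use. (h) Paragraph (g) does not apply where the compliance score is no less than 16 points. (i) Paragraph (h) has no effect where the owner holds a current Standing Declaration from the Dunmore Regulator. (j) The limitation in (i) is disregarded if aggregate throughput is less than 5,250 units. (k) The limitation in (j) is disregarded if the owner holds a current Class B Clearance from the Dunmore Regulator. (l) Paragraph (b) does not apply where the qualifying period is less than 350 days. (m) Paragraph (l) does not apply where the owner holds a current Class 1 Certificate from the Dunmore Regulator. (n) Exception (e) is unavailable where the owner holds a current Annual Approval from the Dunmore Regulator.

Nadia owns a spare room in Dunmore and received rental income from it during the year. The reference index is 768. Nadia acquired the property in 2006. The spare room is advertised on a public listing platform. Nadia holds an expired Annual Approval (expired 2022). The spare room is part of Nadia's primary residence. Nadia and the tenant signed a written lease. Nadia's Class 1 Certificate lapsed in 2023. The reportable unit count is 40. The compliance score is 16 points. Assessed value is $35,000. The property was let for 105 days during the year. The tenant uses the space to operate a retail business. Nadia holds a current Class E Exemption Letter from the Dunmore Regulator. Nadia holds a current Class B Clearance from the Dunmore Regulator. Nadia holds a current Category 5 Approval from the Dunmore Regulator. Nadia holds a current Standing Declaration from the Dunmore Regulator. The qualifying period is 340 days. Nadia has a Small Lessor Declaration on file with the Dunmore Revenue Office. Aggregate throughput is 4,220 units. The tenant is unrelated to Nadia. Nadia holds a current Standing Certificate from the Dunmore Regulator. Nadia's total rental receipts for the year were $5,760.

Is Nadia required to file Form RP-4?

No — exception (a) applies; Nadia is not required to file Form RP-4.

Exception (a)'s conditions are all satisfied: a Small Lessor Declaration is on file; assessed value is $35,000, meeting the $33,500 threshold. As to paragraphs (f)–(k): (f) applies (the property is publicly advertised), but is displaced by (g): (g) applies — the space is let for business use. (h) would limit (g) — the compliance score is 16 points, meeting the 16 points threshold — but (i) sets (h) aside: (i) operates against (h): a current Standing Declaration is held. (j) would limit (i) — aggregate throughput is 4,220 units, less than the 5,250 units limit — but (k) sets (j) aside: (k) operates against (j): a current Class B Clearance is held. Exception (a) stands.
Exception (b) is satisfied on its face — a current Class E Exemption Letter is held; the number of days the property was let is 105 days, less than the 107 days limit. But: (l) operates against (b): the qualifying period is 340 days, less than the 350 days limit. (m) is not engaged (the Class 1 Certificate is not current), so (l) stands. (b) is therefore removed.
Exception (c) does not apply: total rental receipts for the year are $5,760, not under $5,360.
Exception (d) fails — a written lease is in place.
Exception (e) does not apply: the tenant is unrelated to the owner.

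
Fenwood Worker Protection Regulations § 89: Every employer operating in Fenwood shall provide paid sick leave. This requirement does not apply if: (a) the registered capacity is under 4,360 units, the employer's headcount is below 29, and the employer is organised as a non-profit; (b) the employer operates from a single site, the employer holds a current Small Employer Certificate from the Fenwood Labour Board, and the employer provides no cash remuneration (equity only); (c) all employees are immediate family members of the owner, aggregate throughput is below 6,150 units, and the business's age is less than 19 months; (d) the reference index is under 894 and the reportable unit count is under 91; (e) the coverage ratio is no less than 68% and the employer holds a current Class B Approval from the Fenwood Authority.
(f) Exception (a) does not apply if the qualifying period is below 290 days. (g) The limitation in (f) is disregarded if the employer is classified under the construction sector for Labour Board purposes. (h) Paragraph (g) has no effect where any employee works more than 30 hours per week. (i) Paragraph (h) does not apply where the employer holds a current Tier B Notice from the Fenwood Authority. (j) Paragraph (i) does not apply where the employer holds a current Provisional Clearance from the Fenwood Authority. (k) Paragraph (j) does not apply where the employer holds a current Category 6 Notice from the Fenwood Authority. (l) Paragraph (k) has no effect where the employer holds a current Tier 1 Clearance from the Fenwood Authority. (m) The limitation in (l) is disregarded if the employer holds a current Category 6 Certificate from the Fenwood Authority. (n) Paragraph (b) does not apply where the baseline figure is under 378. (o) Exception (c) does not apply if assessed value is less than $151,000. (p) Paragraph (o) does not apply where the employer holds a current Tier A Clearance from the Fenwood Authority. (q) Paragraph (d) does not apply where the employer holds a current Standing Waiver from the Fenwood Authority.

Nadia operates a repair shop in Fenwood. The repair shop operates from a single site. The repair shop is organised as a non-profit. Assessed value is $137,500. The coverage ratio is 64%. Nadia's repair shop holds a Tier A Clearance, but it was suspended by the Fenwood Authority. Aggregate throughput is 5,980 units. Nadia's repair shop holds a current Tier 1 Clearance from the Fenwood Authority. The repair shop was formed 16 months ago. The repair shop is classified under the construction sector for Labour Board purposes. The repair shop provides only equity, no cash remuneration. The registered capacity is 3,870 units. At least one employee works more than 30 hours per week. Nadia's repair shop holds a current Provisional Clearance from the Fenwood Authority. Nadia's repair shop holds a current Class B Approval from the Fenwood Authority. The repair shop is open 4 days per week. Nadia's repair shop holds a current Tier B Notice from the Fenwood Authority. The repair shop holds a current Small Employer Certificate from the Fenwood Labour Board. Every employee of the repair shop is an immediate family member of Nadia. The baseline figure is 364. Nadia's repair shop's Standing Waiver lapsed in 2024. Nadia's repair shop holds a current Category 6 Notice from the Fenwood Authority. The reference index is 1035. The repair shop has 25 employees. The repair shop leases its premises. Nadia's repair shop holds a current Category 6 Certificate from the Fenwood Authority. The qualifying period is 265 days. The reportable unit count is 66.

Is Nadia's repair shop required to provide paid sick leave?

No — exception (a) applies; Nadia's repair shop is not required to provide paid sick leave.

Exception (a) is satisfied on its face — the registered capacity is 3,870 units, under the 4,360 units limit; the employer's headcount is 25, below the 29 limit; the employer is a non-profit. Applying paragraphs (f)–(m): (f) is engaged (the qualifying period is 265 days, below the 290 days limit), but yields to (g): (g) operates against (f): the repair shop is classified under the construction sector. (h) is triggered (at least one employee exceeds 30 hours/week), but is overridden by (i): (i) applies — a current Tier B Notice is held. (j) applies (a current Provisional Clearance is held), but yields to (k): (k) operates against (j): a current Category 6 Notice is held. (l) is triggered (a current Tier 1 Clearance is held), but is itself disapplied by (m): (m) is engaged — a current Category 6 Certificate is held. (a) remains available.
All of (b)'s requirements are met (the employer operates from a single site; a current Small Employer Certificate is held; remuneration is equity-only). Turning to paragraph (n): (n) is engaged — the baseline figure is 364, under the 378 limit. So (b) is unavailable.
Exception (c): every employee is an immediate family member; aggregate throughput is 5,980 units, below the 6,150 units limit; the business's age is 16 months, less than the 19 months limit — every condition holds. But applying paragraphs (o)–(p): (o) applies — assessed value is $137,500, less than the $151,000 limit. (p) is not engaged (the Tier A Clearance is not current), so (o) stands. So (c) is unavailable.
Exception (d) does not apply: the reference index is 1,035, not under 894.
Exception (e) requires that the coverage ratio is no less than 68%; but the coverage ratio is 64%, short of 68%, so (e) is unavailable.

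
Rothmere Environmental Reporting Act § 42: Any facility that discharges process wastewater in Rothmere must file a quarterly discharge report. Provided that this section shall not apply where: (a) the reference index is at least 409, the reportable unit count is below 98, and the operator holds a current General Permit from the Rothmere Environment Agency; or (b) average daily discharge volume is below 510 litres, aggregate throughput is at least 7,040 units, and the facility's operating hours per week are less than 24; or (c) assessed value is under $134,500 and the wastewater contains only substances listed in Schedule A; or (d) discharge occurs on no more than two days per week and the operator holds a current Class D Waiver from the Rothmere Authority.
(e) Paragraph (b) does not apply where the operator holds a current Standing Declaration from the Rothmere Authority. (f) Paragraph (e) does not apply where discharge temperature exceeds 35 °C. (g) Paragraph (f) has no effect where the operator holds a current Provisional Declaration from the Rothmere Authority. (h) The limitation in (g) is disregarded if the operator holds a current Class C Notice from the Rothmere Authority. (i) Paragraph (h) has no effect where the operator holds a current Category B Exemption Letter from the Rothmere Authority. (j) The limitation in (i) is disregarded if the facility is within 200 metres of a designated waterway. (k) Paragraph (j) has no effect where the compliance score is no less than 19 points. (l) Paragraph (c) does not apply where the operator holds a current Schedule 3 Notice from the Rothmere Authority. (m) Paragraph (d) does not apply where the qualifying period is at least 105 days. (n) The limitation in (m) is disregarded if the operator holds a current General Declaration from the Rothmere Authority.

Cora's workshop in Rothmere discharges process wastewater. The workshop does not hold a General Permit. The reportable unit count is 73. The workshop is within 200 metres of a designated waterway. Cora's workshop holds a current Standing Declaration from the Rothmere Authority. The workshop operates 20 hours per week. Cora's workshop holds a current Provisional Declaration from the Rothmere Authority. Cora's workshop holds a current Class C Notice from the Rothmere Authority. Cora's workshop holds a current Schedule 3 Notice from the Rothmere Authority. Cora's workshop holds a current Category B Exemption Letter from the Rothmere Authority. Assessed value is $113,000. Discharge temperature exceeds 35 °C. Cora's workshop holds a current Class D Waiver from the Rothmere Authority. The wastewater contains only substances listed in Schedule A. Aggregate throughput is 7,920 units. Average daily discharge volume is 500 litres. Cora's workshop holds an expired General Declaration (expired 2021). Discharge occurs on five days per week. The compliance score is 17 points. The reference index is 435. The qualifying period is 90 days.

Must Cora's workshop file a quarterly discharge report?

Exception (a) fails — no General Permit is held.
Exception (b)'s conditions are all satisfied: average daily discharge volume is 500 litres, below the 510 litres limit; aggregate throughput is 7,920 units, meeting the 7,040 units threshold; the facility's operating hours per week are 20, less than the 24 limit. Applying paragraphs (e)–(k): (e) operates (a current Standing Declaration is held), but is overridden by (f): (f) operates against (e): discharge temperature exceeds 35 °C. (g) is triggered (a current Provisional Declaration is held), but is set aside by (h): (h) is engaged — a current Class C Notice is held. (i) would limit (h) — a current Category B Exemption Letter is held — but (j) sets (i) aside: (j) operates against (i): the workshop is within 200 m of a designated waterway. (k) is not engaged (the compliance score is 17 points, short of 19 points), so (j) stands. Exception (b) stands.
Exception (c)'s conditions are all satisfied: assessed value is $113,000, under the $134,500 limit; the wastewater is Schedule-A-only. However, paragraph (l) must be considered: (l) operates against (c): a current Schedule 3 Notice is held. (c) is therefore removed.
Exception (d) fails — discharge occurs on five days per week.

No — exception (b) applies; Cora's workshop is not required to file a quarterly discharge report.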